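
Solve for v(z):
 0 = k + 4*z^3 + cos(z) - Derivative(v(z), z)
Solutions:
 v(z) = C1 + k*z + z^4 + sin(z)


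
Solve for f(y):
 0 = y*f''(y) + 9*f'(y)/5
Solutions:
 f(y) = C1 + C2/y^(4/5)


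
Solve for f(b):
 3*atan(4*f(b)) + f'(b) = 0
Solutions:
 Integral(1/atan(4*_y), (_y, f(b))) = C1 - 3*b


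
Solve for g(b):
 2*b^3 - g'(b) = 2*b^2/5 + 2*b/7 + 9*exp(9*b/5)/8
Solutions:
 g(b) = C1 + b^4/2 - 2*b^3/15 - b^2/7 - 5*exp(9*b/5)/8


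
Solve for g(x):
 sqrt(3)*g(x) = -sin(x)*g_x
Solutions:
 g(x) = C1*(cos(x) + 1)^(sqrt(3)/2)/(cos(x) - 1)^(sqrt(3)/2)


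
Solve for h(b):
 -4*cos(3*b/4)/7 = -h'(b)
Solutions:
 h(b) = C1 + 16*sin(3*b/4)/21


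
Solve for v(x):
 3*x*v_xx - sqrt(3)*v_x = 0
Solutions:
 v(x) = C1 + C2*x^(sqrt(3)/3 + 1)


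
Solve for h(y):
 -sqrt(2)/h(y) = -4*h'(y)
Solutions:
 h(y) = -sqrt(C1 + 2*sqrt(2)*y)/2
 h(y) = sqrt(C1 + 2*sqrt(2)*y)/2


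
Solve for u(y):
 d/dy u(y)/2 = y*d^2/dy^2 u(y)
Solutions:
 u(y) = C1 + C2*y^(3/2)


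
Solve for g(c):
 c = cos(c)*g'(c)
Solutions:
 g(c) = C1 + Integral(c/cos(c), c)


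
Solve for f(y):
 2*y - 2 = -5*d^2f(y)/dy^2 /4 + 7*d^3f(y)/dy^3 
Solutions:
 f(y) = C1 + C2*y + C3*exp(5*y/28) - 4*y^3/15 - 92*y^2/25


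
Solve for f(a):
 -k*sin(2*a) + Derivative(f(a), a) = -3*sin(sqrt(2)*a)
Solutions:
 f(a) = C1 - k*cos(2*a)/2 + 3*sqrt(2)*cos(sqrt(2)*a)/2


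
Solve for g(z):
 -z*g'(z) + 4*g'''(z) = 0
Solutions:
 g(z) = C1 + Integral(C2*airyai(2^(1/3)*z/2) + C3*airybi(2^(1/3)*z/2), z)


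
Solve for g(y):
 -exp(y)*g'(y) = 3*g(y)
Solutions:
 g(y) = C1*exp(3*exp(-y))


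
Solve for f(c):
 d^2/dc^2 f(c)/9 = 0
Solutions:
 f(c) = C1 + C2*c


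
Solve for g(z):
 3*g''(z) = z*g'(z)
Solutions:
 g(z) = C1 + C2*erfi(sqrt(6)*z/6)


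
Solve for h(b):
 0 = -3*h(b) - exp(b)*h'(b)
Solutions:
 h(b) = C1*exp(3*exp(-b))


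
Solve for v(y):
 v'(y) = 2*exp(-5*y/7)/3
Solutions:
 v(y) = C1 - 14*exp(-5*y/7)/15


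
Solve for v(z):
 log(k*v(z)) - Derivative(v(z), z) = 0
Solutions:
 li(k*v(z))/k = C1 + z


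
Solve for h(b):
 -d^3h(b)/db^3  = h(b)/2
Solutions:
 h(b) = C3*exp(-2^(2/3)*b/2) + (C1*sin(2^(2/3)*sqrt(3)*b/4) + C2*cos(2^(2/3)*sqrt(3)*b/4))*exp(2^(2/3)*b/4)


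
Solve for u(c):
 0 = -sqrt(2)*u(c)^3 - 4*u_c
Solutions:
 u(c) = -sqrt(2)*sqrt(-1/(C1 - sqrt(2)*c))
 u(c) = sqrt(2)*sqrt(-1/(C1 - sqrt(2)*c))


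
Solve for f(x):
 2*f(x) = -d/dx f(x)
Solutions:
 f(x) = C1*exp(-2*x)


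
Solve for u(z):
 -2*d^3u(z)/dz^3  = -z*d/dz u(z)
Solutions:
 u(z) = C1 + Integral(C2*airyai(2^(2/3)*z/2) + C3*airybi(2^(2/3)*z/2), z)


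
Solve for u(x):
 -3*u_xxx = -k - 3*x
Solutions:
 u(x) = C1 + C2*x + C3*x^2 + k*x^3/18 + x^4/24


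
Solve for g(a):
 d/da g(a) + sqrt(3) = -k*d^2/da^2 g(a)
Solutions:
 g(a) = C1 + C2*exp(-a/k) - sqrt(3)*a


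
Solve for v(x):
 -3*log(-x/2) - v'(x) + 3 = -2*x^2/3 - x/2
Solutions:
 v(x) = C1 + 2*x^3/9 + x^2/4 - 3*x*log(-x) + 3*x*(log(2) + 2)


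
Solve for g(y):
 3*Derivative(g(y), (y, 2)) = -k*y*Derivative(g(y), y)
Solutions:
 g(y) = Piecewise((-sqrt(6)*sqrt(pi)*C1*erf(sqrt(6)*sqrt(k)*y/6)/(2*sqrt(k)) - C2, (k > 0) | (k < 0)), (-C1*y - C2, True))


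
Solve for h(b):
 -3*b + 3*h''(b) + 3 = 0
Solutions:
 h(b) = C1 + C2*b + b^3/6 - b^2/2


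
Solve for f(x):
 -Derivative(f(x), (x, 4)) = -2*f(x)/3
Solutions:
 f(x) = C1*exp(-2^(1/4)*3^(3/4)*x/3) + C2*exp(2^(1/4)*3^(3/4)*x/3) + C3*sin(2^(1/4)*3^(3/4)*x/3) + C4*cos(2^(1/4)*3^(3/4)*x/3)


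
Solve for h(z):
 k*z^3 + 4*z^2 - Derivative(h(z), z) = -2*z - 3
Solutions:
 h(z) = C1 + k*z^4/4 + 4*z^3/3 + z^2 + 3*z


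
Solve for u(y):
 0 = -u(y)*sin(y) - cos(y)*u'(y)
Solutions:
 u(y) = C1*cos(y)


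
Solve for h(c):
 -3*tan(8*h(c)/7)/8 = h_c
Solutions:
 h(c) = -7*asin(C1*exp(-3*c/7))/8 + 7*pi/8
 h(c) = 7*asin(C1*exp(-3*c/7))/8


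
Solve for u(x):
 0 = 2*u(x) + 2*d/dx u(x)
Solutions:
 u(x) = C1*exp(-x)


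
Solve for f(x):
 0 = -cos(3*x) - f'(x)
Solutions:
 f(x) = C1 - sin(3*x)/3


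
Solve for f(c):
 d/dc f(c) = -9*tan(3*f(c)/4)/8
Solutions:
 f(c) = -4*asin(C1*exp(-27*c/32))/3 + 4*pi/3
 f(c) = 4*asin(C1*exp(-27*c/32))/3


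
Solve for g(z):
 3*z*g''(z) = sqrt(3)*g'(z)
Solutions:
 g(z) = C1 + C2*z^(sqrt(3)/3 + 1)


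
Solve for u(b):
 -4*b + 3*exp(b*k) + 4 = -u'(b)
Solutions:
 u(b) = C1 + 2*b^2 - 4*b - 3*exp(b*k)/k


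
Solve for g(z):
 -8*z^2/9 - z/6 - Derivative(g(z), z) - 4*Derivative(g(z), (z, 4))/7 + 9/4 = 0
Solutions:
 g(z) = C1 + C4*exp(-14^(1/3)*z/2) - 8*z^3/27 - z^2/12 + 9*z/4 + (C2*sin(14^(1/3)*sqrt(3)*z/4) + C3*cos(14^(1/3)*sqrt(3)*z/4))*exp(14^(1/3)*z/4)


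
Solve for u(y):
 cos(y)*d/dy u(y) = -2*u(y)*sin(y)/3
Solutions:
 u(y) = C1*cos(y)^(2/3)


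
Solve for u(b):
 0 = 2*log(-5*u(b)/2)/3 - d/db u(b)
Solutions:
 -3*Integral(1/(log(-_y) - log(2) + log(5)), (_y, u(b)))/2 = C1 - b


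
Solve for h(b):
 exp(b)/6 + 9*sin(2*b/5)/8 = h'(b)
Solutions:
 h(b) = C1 + exp(b)/6 - 45*cos(2*b/5)/16


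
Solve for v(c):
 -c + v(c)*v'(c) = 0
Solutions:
 v(c) = -sqrt(C1 + c^2)
 v(c) = sqrt(C1 + c^2)


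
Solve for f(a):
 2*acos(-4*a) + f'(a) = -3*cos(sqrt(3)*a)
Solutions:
 f(a) = C1 - 2*a*acos(-4*a) - sqrt(1 - 16*a^2)/2 - sqrt(3)*sin(sqrt(3)*a)


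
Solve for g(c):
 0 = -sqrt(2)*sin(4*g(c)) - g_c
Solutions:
 g(c) = -acos((-C1 - exp(8*sqrt(2)*c))/(C1 - exp(8*sqrt(2)*c)))/4 + pi/2
 g(c) = acos((-C1 - exp(8*sqrt(2)*c))/(C1 - exp(8*sqrt(2)*c)))/4


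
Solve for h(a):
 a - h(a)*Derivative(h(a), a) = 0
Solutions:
 h(a) = -sqrt(C1 + a^2)
 h(a) = sqrt(C1 + a^2)


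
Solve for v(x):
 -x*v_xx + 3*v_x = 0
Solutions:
 v(x) = C1 + C2*x^4


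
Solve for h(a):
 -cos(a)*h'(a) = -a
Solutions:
 h(a) = C1 + Integral(a/cos(a), a)


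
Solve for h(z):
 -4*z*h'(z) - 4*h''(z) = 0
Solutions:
 h(z) = C1 + C2*erf(sqrt(2)*z/2)


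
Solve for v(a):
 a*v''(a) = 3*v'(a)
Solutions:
 v(a) = C1 + C2*a^4


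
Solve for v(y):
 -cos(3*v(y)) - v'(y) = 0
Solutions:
 v(y) = -asin((C1 + exp(6*y))/(C1 - exp(6*y)))/3 + pi/3
 v(y) = asin((C1 + exp(6*y))/(C1 - exp(6*y)))/3


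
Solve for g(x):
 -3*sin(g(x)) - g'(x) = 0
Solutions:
 g(x) = -acos((-C1 - exp(6*x))/(C1 - exp(6*x))) + 2*pi
 g(x) = acos((-C1 - exp(6*x))/(C1 - exp(6*x)))


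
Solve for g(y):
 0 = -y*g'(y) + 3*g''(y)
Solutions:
 g(y) = C1 + C2*erfi(sqrt(6)*y/6)


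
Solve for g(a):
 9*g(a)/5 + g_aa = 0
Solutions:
 g(a) = C1*sin(3*sqrt(5)*a/5) + C2*cos(3*sqrt(5)*a/5)


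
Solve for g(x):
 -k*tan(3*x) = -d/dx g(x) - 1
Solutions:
 g(x) = C1 - k*log(cos(3*x))/3 - x


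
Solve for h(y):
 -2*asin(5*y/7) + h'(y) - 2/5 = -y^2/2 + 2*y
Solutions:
 h(y) = C1 - y^3/6 + y^2 + 2*y*asin(5*y/7) + 2*y/5 + 2*sqrt(49 - 25*y^2)/5


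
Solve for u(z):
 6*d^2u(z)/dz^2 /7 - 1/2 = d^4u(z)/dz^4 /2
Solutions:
 u(z) = C1 + C2*z + C3*exp(-2*sqrt(21)*z/7) + C4*exp(2*sqrt(21)*z/7) + 7*z^2/24


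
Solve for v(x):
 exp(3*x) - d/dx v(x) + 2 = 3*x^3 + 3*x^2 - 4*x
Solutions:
 v(x) = C1 - 3*x^4/4 - x^3 + 2*x^2 + 2*x + exp(3*x)/3


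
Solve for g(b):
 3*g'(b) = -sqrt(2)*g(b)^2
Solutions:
 g(b) = 3/(C1 + sqrt(2)*b)


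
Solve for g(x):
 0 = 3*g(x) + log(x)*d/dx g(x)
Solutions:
 g(x) = C1*exp(-3*li(x))


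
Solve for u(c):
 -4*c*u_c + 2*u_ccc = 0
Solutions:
 u(c) = C1 + Integral(C2*airyai(2^(1/3)*c) + C3*airybi(2^(1/3)*c), c)


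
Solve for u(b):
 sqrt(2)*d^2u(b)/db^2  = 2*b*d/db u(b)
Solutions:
 u(b) = C1 + C2*erfi(2^(3/4)*b/2)


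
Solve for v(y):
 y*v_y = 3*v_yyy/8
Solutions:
 v(y) = C1 + Integral(C2*airyai(2*3^(2/3)*y/3) + C3*airybi(2*3^(2/3)*y/3), y)


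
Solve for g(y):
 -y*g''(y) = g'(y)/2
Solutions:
 g(y) = C1 + C2*sqrt(y)


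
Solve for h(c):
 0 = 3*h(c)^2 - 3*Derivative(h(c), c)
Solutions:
 h(c) = -1/(C1 + c)


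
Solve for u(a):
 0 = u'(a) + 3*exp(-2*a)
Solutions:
 u(a) = C1 + 3*exp(-2*a)/2


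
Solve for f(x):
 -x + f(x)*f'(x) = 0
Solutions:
 f(x) = -sqrt(C1 + x^2)
 f(x) = sqrt(C1 + x^2)


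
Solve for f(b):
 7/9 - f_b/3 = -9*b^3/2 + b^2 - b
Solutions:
 f(b) = C1 + 27*b^4/8 - b^3 + 3*b^2/2 + 7*b/3


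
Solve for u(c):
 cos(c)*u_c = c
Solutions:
 u(c) = C1 + Integral(c/cos(c), c)


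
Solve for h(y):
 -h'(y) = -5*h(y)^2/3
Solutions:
 h(y) = -3/(C1 + 5*y)


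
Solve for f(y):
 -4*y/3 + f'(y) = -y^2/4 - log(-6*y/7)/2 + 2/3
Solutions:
 f(y) = C1 - y^3/12 + 2*y^2/3 - y*log(-y)/2 + y*(-3*log(6) + 3*log(7) + 7)/6


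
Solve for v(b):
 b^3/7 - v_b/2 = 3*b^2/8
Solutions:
 v(b) = C1 + b^4/14 - b^3/4


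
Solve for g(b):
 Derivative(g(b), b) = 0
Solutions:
 g(b) = C1


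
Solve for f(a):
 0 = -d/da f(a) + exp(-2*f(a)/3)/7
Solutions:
 f(a) = 3*log(-sqrt(C1 + a)) - 3*log(21) + 3*log(42)/2
 f(a) = 3*log(C1 + a)/2 - 3*log(21) + 3*log(42)/2


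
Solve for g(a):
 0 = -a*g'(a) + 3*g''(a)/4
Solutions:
 g(a) = C1 + C2*erfi(sqrt(6)*a/3)


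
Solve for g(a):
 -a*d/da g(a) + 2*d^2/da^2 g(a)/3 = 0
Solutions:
 g(a) = C1 + C2*erfi(sqrt(3)*a/2)


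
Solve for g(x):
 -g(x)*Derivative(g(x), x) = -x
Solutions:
 g(x) = -sqrt(C1 + x^2)
 g(x) = sqrt(C1 + x^2)


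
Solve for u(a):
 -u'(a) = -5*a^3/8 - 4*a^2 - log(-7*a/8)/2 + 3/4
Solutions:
 u(a) = C1 + 5*a^4/32 + 4*a^3/3 + a*log(-a)/2 + a*(-2*log(2) - 5/4 + log(14)/2)


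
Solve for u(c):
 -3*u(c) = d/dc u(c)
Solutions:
 u(c) = C1*exp(-3*c)


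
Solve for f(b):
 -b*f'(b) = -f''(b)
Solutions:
 f(b) = C1 + C2*erfi(sqrt(2)*b/2)


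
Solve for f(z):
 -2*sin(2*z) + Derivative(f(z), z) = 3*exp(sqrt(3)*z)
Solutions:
 f(z) = C1 + sqrt(3)*exp(sqrt(3)*z) - cos(2*z)


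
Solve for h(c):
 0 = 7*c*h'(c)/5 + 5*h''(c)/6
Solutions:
 h(c) = C1 + C2*erf(sqrt(21)*c/5)


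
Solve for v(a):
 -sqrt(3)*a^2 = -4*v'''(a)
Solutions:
 v(a) = C1 + C2*a + C3*a^2 + sqrt(3)*a^5/240


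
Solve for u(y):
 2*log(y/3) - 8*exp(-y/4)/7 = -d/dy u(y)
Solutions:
 u(y) = C1 - 2*y*log(y) + 2*y*(1 + log(3)) - 32*exp(-y/4)/7


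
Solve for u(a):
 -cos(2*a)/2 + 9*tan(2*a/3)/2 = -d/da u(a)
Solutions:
 u(a) = C1 + 27*log(cos(2*a/3))/4 + sin(2*a)/4


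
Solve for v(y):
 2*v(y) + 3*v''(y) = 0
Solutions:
 v(y) = C1*sin(sqrt(6)*y/3) + C2*cos(sqrt(6)*y/3)


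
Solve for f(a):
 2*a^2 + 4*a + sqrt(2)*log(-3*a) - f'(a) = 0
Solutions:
 f(a) = C1 + 2*a^3/3 + 2*a^2 + sqrt(2)*a*log(-a) + sqrt(2)*a*(-1 + log(3))


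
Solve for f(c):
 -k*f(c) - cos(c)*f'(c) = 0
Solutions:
 f(c) = C1*exp(k*(log(sin(c) - 1) - log(sin(c) + 1))/2)


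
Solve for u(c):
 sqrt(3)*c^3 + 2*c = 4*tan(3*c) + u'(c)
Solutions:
 u(c) = C1 + sqrt(3)*c^4/4 + c^2 + 4*log(cos(3*c))/3


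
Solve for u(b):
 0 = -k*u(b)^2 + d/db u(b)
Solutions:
 u(b) = -1/(C1 + b*k)


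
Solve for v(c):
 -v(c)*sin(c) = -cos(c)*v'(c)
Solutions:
 v(c) = C1/cos(c)


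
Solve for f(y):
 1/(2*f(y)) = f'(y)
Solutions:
 f(y) = -sqrt(C1 + y)
 f(y) = sqrt(C1 + y)


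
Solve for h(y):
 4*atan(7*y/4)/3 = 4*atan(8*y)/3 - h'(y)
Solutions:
 h(y) = C1 - 4*y*atan(7*y/4)/3 + 4*y*atan(8*y)/3 + 8*log(49*y^2 + 16)/21 - log(64*y^2 + 1)/12


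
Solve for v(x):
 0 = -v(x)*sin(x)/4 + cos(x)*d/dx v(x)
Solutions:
 v(x) = C1/cos(x)^(1/4)


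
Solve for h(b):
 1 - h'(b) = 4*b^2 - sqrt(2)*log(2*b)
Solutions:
 h(b) = C1 - 4*b^3/3 + sqrt(2)*b*log(b) - sqrt(2)*b + sqrt(2)*b*log(2) + b


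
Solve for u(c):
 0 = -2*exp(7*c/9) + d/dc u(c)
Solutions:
 u(c) = C1 + 18*exp(7*c/9)/7


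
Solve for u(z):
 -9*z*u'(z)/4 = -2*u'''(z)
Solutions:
 u(z) = C1 + Integral(C2*airyai(3^(2/3)*z/2) + C3*airybi(3^(2/3)*z/2), z)


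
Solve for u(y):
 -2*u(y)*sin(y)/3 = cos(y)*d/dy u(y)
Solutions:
 u(y) = C1*cos(y)^(2/3)


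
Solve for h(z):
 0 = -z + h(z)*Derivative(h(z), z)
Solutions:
 h(z) = -sqrt(C1 + z^2)
 h(z) = sqrt(C1 + z^2)


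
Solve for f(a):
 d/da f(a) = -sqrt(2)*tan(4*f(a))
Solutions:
 f(a) = -asin(C1*exp(-4*sqrt(2)*a))/4 + pi/4
 f(a) = asin(C1*exp(-4*sqrt(2)*a))/4


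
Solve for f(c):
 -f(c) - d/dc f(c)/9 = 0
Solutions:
 f(c) = C1*exp(-9*c)


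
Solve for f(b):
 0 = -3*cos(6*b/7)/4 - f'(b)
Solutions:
 f(b) = C1 - 7*sin(6*b/7)/8


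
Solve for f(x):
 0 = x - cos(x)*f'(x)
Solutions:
 f(x) = C1 + Integral(x/cos(x), x)


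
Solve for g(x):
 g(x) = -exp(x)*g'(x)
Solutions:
 g(x) = C1*exp(exp(-x))


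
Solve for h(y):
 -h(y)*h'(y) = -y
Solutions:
 h(y) = -sqrt(C1 + y^2)
 h(y) = sqrt(C1 + y^2)


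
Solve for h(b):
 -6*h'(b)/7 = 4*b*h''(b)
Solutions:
 h(b) = C1 + C2*b^(11/14)


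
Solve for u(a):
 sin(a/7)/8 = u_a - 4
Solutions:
 u(a) = C1 + 4*a - 7*cos(a/7)/8


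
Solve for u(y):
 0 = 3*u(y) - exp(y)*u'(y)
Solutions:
 u(y) = C1*exp(-3*exp(-y))


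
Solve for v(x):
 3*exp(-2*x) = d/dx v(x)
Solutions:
 v(x) = C1 - 3*exp(-2*x)/2


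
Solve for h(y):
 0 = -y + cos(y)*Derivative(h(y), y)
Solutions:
 h(y) = C1 + Integral(y/cos(y), y)


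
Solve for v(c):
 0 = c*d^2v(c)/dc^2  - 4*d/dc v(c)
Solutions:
 v(c) = C1 + C2*c^5


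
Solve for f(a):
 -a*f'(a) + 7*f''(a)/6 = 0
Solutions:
 f(a) = C1 + C2*erfi(sqrt(21)*a/7)


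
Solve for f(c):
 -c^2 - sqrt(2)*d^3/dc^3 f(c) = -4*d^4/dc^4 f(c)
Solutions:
 f(c) = C1 + C2*c + C3*c^2 + C4*exp(sqrt(2)*c/4) - sqrt(2)*c^5/120 - c^4/6 - 4*sqrt(2)*c^3/3


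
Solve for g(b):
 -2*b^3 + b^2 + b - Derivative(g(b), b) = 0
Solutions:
 g(b) = C1 - b^4/2 + b^3/3 + b^2/2


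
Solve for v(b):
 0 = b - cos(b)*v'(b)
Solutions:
 v(b) = C1 + Integral(b/cos(b), b)


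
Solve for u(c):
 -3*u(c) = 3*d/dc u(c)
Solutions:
 u(c) = C1*exp(-c)


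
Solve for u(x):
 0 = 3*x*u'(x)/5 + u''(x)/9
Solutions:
 u(x) = C1 + C2*erf(3*sqrt(30)*x/10)


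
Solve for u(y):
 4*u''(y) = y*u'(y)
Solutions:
 u(y) = C1 + C2*erfi(sqrt(2)*y/4)


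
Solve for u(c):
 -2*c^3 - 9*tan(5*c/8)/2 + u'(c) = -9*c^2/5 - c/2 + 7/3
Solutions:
 u(c) = C1 + c^4/2 - 3*c^3/5 - c^2/4 + 7*c/3 - 36*log(cos(5*c/8))/5


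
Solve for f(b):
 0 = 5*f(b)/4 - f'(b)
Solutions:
 f(b) = C1*exp(5*b/4)


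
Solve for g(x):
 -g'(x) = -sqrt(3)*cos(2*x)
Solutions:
 g(x) = C1 + sqrt(3)*sin(2*x)/2


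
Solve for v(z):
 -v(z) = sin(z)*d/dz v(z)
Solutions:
 v(z) = C1*sqrt(cos(z) + 1)/sqrt(cos(z) - 1)


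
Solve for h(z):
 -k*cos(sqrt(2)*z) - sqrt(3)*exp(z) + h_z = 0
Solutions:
 h(z) = C1 + sqrt(2)*k*sin(sqrt(2)*z)/2 + sqrt(3)*exp(z)


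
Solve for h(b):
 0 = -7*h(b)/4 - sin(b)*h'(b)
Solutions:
 h(b) = C1*(cos(b) + 1)^(7/8)/(cos(b) - 1)^(7/8)


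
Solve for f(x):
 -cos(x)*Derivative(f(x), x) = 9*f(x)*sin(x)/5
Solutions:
 f(x) = C1*cos(x)^(9/5)


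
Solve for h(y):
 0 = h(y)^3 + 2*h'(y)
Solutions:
 h(y) = -sqrt(-1/(C1 - y))
 h(y) = sqrt(-1/(C1 - y))


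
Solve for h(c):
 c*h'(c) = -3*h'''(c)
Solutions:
 h(c) = C1 + Integral(C2*airyai(-3^(2/3)*c/3) + C3*airybi(-3^(2/3)*c/3), c)


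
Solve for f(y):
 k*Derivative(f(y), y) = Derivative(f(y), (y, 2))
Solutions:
 f(y) = C1 + C2*exp(k*y)


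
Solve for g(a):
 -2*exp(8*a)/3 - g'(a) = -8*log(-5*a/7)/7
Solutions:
 g(a) = C1 + 8*a*log(-a)/7 + 8*a*(-log(7) - 1 + log(5))/7 - exp(8*a)/12


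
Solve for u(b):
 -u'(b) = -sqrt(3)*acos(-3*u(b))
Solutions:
 Integral(1/acos(-3*_y), (_y, u(b))) = C1 + sqrt(3)*b


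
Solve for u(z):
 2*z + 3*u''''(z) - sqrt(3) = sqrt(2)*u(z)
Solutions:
 u(z) = C1*exp(-2^(1/8)*3^(3/4)*z/3) + C2*exp(2^(1/8)*3^(3/4)*z/3) + C3*sin(2^(1/8)*3^(3/4)*z/3) + C4*cos(2^(1/8)*3^(3/4)*z/3) + sqrt(2)*z - sqrt(6)/2


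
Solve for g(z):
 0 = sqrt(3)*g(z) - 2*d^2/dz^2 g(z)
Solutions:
 g(z) = C1*exp(-sqrt(2)*3^(1/4)*z/2) + C2*exp(sqrt(2)*3^(1/4)*z/2)


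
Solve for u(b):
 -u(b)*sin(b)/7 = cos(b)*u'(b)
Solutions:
 u(b) = C1*cos(b)^(1/7)


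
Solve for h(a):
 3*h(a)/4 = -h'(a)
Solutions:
 h(a) = C1*exp(-3*a/4)


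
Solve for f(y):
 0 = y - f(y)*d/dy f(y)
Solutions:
 f(y) = -sqrt(C1 + y^2)
 f(y) = sqrt(C1 + y^2)


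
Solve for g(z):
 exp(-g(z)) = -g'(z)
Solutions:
 g(z) = log(C1 - z)


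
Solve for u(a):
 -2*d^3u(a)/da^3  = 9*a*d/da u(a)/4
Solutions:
 u(a) = C1 + Integral(C2*airyai(-3^(2/3)*a/2) + C3*airybi(-3^(2/3)*a/2), a)


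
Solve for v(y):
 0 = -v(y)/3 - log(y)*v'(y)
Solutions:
 v(y) = C1*exp(-li(y)/3)


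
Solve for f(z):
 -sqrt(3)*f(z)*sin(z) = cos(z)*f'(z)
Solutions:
 f(z) = C1*cos(z)^(sqrt(3))


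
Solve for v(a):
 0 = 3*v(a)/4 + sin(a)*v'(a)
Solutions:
 v(a) = C1*(cos(a) + 1)^(3/8)/(cos(a) - 1)^(3/8)


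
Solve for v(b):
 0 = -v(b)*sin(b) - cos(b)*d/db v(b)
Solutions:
 v(b) = C1*cos(b)


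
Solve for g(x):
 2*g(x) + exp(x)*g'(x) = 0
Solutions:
 g(x) = C1*exp(2*exp(-x))


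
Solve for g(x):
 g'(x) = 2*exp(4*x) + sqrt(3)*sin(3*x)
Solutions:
 g(x) = C1 + exp(4*x)/2 - sqrt(3)*cos(3*x)/3


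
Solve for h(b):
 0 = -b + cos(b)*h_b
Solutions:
 h(b) = C1 + Integral(b/cos(b), b)


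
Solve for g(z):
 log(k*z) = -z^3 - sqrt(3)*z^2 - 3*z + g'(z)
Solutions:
 g(z) = C1 + z^4/4 + sqrt(3)*z^3/3 + 3*z^2/2 + z*log(k*z) - z


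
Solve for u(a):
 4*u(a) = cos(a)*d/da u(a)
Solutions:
 u(a) = C1*(sin(a)^2 + 2*sin(a) + 1)/(sin(a)^2 - 2*sin(a) + 1)


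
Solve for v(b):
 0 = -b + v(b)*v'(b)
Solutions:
 v(b) = -sqrt(C1 + b^2)
 v(b) = sqrt(C1 + b^2)


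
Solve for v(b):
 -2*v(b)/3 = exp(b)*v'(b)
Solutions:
 v(b) = C1*exp(2*exp(-b)/3)


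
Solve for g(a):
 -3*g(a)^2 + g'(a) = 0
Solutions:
 g(a) = -1/(C1 + 3*a)


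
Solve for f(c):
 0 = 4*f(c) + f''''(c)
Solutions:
 f(c) = (C1*sin(c) + C2*cos(c))*exp(-c) + (C3*sin(c) + C4*cos(c))*exp(c)


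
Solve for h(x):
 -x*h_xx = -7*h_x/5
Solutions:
 h(x) = C1 + C2*x^(12/5)


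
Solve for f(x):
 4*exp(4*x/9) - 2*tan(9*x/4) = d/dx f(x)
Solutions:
 f(x) = C1 + 9*exp(4*x/9) + 8*log(cos(9*x/4))/9


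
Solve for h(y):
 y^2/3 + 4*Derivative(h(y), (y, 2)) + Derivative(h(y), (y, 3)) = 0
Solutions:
 h(y) = C1 + C2*y + C3*exp(-4*y) - y^4/144 + y^3/144 - y^2/192


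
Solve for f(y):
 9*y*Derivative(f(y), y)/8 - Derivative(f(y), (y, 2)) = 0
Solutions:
 f(y) = C1 + C2*erfi(3*y/4)


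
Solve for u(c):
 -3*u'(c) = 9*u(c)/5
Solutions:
 u(c) = C1*exp(-3*c/5)


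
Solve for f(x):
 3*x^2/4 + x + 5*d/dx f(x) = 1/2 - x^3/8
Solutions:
 f(x) = C1 - x^4/160 - x^3/20 - x^2/10 + x/10


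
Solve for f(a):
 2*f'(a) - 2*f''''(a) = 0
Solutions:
 f(a) = C1 + C4*exp(a) + (C2*sin(sqrt(3)*a/2) + C3*cos(sqrt(3)*a/2))*exp(-a/2)


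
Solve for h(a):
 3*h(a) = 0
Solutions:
 h(a) = 0


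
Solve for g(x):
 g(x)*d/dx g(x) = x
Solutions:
 g(x) = -sqrt(C1 + x^2)
 g(x) = sqrt(C1 + x^2)


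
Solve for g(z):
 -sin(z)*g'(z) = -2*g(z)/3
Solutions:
 g(z) = C1*(cos(z) - 1)^(1/3)/(cos(z) + 1)^(1/3)


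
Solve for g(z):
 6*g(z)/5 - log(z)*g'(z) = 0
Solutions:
 g(z) = C1*exp(6*li(z)/5)


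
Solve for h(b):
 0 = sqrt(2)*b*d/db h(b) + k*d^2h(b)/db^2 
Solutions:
 h(b) = C1 + C2*sqrt(k)*erf(2^(3/4)*b*sqrt(1/k)/2)


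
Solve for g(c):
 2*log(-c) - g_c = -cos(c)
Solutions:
 g(c) = C1 + 2*c*log(-c) - 2*c + sin(c)


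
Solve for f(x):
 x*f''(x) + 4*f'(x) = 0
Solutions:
 f(x) = C1 + C2/x^3


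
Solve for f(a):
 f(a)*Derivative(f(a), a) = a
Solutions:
 f(a) = -sqrt(C1 + a^2)
 f(a) = sqrt(C1 + a^2)


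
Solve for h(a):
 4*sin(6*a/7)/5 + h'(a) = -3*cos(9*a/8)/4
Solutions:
 h(a) = C1 - 2*sin(9*a/8)/3 + 14*cos(6*a/7)/15


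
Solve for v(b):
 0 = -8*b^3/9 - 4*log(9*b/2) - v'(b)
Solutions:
 v(b) = C1 - 2*b^4/9 - 4*b*log(b) + b*log(16/6561) + 4*b


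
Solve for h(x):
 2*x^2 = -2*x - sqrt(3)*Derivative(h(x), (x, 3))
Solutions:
 h(x) = C1 + C2*x + C3*x^2 - sqrt(3)*x^5/90 - sqrt(3)*x^4/36


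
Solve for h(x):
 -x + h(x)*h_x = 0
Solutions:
 h(x) = -sqrt(C1 + x^2)
 h(x) = sqrt(C1 + x^2)


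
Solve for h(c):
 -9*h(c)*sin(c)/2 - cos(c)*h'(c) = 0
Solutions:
 h(c) = C1*cos(c)^(9/2)


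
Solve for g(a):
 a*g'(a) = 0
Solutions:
 g(a) = C1


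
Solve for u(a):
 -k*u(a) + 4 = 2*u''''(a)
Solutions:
 u(a) = C1*exp(-2^(3/4)*a*(-k)^(1/4)/2) + C2*exp(2^(3/4)*a*(-k)^(1/4)/2) + C3*exp(-2^(3/4)*I*a*(-k)^(1/4)/2) + C4*exp(2^(3/4)*I*a*(-k)^(1/4)/2) + 4/k


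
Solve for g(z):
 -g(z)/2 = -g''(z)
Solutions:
 g(z) = C1*exp(-sqrt(2)*z/2) + C2*exp(sqrt(2)*z/2)


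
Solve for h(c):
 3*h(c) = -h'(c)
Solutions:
 h(c) = C1*exp(-3*c)


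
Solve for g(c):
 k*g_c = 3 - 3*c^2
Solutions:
 g(c) = C1 - c^3/k + 3*c/k


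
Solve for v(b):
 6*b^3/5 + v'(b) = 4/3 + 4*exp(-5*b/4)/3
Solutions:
 v(b) = C1 - 3*b^4/10 + 4*b/3 - 16*exp(-5*b/4)/15


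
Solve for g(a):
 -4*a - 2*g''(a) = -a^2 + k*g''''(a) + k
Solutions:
 g(a) = C1 + C2*a + C3*exp(-sqrt(2)*a*sqrt(-1/k)) + C4*exp(sqrt(2)*a*sqrt(-1/k)) + a^4/24 - a^3/3 - a^2*k/2


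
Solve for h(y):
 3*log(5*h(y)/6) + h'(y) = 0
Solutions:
 Integral(1/(log(_y) - log(6) + log(5)), (_y, h(y)))/3 = C1 - y


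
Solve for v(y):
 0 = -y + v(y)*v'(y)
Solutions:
 v(y) = -sqrt(C1 + y^2)
 v(y) = sqrt(C1 + y^2)


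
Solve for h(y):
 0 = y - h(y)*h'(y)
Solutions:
 h(y) = -sqrt(C1 + y^2)
 h(y) = sqrt(C1 + y^2)


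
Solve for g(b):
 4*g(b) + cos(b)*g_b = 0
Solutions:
 g(b) = C1*(sin(b)^2 - 2*sin(b) + 1)/(sin(b)^2 + 2*sin(b) + 1)


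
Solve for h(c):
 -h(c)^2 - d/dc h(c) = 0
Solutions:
 h(c) = 1/(C1 + c)


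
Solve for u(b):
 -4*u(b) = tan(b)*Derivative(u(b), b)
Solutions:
 u(b) = C1/sin(b)^4


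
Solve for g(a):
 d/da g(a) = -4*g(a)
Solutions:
 g(a) = C1*exp(-4*a)


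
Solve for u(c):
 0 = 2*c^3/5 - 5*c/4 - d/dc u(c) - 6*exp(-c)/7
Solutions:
 u(c) = C1 + c^4/10 - 5*c^2/8 + 6*exp(-c)/7


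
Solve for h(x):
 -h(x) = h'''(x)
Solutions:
 h(x) = C3*exp(-x) + (C1*sin(sqrt(3)*x/2) + C2*cos(sqrt(3)*x/2))*exp(x/2)


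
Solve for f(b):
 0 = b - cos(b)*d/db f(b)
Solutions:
 f(b) = C1 + Integral(b/cos(b), b)


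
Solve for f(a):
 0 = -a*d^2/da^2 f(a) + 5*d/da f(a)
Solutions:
 f(a) = C1 + C2*a^6


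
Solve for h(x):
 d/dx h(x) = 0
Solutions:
 h(x) = C1


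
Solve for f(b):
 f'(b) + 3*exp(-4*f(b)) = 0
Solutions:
 f(b) = log(-I*(C1 - 12*b)^(1/4))
 f(b) = log(I*(C1 - 12*b)^(1/4))
 f(b) = log(-(C1 - 12*b)^(1/4))
 f(b) = log(C1 - 12*b)/4


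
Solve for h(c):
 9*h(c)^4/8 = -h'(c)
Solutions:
 h(c) = (-3^(2/3)/3 - 3^(1/6)*I)*(1/(C1 + 9*c))^(1/3)
 h(c) = (-3^(2/3)/3 + 3^(1/6)*I)*(1/(C1 + 9*c))^(1/3)
 h(c) = 2*(1/(C1 + 27*c))^(1/3)


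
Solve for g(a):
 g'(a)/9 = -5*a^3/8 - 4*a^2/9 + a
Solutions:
 g(a) = C1 - 45*a^4/32 - 4*a^3/3 + 9*a^2/2


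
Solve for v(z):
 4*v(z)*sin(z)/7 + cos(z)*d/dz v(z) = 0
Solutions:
 v(z) = C1*cos(z)^(4/7)


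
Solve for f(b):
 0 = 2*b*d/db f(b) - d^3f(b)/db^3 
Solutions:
 f(b) = C1 + Integral(C2*airyai(2^(1/3)*b) + C3*airybi(2^(1/3)*b), b)


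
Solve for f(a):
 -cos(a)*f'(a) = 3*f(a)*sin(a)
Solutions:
 f(a) = C1*cos(a)^3


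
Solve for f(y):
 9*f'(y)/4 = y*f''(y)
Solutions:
 f(y) = C1 + C2*y^(13/4)


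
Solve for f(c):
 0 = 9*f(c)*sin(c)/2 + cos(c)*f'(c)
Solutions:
 f(c) = C1*cos(c)^(9/2)


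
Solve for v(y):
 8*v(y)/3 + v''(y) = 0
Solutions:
 v(y) = C1*sin(2*sqrt(6)*y/3) + C2*cos(2*sqrt(6)*y/3)


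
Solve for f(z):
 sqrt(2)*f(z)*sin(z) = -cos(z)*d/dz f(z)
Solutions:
 f(z) = C1*cos(z)^(sqrt(2))


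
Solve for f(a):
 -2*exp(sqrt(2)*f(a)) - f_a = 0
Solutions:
 f(a) = sqrt(2)*(2*log(1/(C1 + 2*a)) - log(2))/4


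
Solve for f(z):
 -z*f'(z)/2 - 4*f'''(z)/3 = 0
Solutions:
 f(z) = C1 + Integral(C2*airyai(-3^(1/3)*z/2) + C3*airybi(-3^(1/3)*z/2), z)


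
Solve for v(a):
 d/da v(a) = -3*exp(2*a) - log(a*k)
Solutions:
 v(a) = C1 - a*log(a*k) + a - 3*exp(2*a)/2


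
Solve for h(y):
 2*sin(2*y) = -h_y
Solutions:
 h(y) = C1 + cos(2*y)


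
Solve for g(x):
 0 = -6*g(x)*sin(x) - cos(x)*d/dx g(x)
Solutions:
 g(x) = C1*cos(x)^6


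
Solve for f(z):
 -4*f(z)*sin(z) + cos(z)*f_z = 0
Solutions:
 f(z) = C1/cos(z)^4


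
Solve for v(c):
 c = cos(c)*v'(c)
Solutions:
 v(c) = C1 + Integral(c/cos(c), c)


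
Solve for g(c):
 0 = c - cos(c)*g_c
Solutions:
 g(c) = C1 + Integral(c/cos(c), c)


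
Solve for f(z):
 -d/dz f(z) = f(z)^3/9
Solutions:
 f(z) = -3*sqrt(2)*sqrt(-1/(C1 - z))/2
 f(z) = 3*sqrt(2)*sqrt(-1/(C1 - z))/2


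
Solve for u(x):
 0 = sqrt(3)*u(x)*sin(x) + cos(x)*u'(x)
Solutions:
 u(x) = C1*cos(x)^(sqrt(3))


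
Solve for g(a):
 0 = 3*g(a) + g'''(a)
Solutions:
 g(a) = C3*exp(-3^(1/3)*a) + (C1*sin(3^(5/6)*a/2) + C2*cos(3^(5/6)*a/2))*exp(3^(1/3)*a/2)


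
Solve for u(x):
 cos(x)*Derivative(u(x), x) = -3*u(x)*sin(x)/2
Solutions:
 u(x) = C1*cos(x)^(3/2)


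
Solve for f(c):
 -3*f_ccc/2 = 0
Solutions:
 f(c) = C1 + C2*c + C3*c^2


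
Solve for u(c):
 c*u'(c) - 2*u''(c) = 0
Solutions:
 u(c) = C1 + C2*erfi(c/2)


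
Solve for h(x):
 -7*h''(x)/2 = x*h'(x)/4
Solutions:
 h(x) = C1 + C2*erf(sqrt(7)*x/14)


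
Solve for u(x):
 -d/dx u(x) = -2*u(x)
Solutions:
 u(x) = C1*exp(2*x)


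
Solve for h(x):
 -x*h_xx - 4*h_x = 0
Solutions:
 h(x) = C1 + C2/x^3


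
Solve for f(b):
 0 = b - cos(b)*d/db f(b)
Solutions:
 f(b) = C1 + Integral(b/cos(b), b)


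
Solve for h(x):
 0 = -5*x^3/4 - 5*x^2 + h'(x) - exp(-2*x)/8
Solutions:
 h(x) = C1 + 5*x^4/16 + 5*x^3/3 - exp(-2*x)/16


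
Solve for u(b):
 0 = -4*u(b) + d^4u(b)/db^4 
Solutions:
 u(b) = C1*exp(-sqrt(2)*b) + C2*exp(sqrt(2)*b) + C3*sin(sqrt(2)*b) + C4*cos(sqrt(2)*b)


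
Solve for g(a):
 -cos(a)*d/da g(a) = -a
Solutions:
 g(a) = C1 + Integral(a/cos(a), a)


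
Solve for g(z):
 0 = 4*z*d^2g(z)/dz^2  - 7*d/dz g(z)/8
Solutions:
 g(z) = C1 + C2*z^(39/32)


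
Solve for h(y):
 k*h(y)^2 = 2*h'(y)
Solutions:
 h(y) = -2/(C1 + k*y)


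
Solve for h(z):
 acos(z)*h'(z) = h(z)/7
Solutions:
 h(z) = C1*exp(Integral(1/acos(z), z)/7)


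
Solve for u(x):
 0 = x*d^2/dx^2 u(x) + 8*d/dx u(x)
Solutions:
 u(x) = C1 + C2/x^7


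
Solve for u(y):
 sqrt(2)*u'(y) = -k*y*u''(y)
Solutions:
 u(y) = C1 + y^(((re(k) - sqrt(2))*re(k) + im(k)^2)/(re(k)^2 + im(k)^2))*(C2*sin(sqrt(2)*log(y)*Abs(im(k))/(re(k)^2 + im(k)^2)) + C3*cos(sqrt(2)*log(y)*im(k)/(re(k)^2 + im(k)^2)))


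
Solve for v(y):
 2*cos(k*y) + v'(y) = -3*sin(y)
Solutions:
 v(y) = C1 + 3*cos(y) - 2*sin(k*y)/k


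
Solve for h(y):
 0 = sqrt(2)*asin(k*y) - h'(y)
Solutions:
 h(y) = C1 + sqrt(2)*Piecewise((y*asin(k*y) + sqrt(-k^2*y^2 + 1)/k, Ne(k, 0)), (0, True))


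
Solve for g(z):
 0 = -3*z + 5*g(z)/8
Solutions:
 g(z) = 24*z/5


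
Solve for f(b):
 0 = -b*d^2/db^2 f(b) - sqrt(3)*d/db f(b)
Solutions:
 f(b) = C1 + C2*b^(1 - sqrt(3))


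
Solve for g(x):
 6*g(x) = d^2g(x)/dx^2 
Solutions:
 g(x) = C1*exp(-sqrt(6)*x) + C2*exp(sqrt(6)*x)


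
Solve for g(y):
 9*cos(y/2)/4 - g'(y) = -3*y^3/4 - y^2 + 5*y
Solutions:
 g(y) = C1 + 3*y^4/16 + y^3/3 - 5*y^2/2 + 9*sin(y/2)/2


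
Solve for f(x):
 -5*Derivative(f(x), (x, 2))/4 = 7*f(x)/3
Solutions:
 f(x) = C1*sin(2*sqrt(105)*x/15) + C2*cos(2*sqrt(105)*x/15)


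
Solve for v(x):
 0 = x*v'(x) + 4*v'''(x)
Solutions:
 v(x) = C1 + Integral(C2*airyai(-2^(1/3)*x/2) + C3*airybi(-2^(1/3)*x/2), x)


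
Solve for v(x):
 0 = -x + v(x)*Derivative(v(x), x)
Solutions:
 v(x) = -sqrt(C1 + x^2)
 v(x) = sqrt(C1 + x^2)


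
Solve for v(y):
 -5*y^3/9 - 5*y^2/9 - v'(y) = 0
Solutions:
 v(y) = C1 - 5*y^4/36 - 5*y^3/27


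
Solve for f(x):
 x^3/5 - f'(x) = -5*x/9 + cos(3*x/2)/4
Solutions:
 f(x) = C1 + x^4/20 + 5*x^2/18 - sin(3*x/2)/6


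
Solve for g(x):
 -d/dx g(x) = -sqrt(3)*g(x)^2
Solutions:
 g(x) = -1/(C1 + sqrt(3)*x)


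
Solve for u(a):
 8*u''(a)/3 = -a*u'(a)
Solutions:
 u(a) = C1 + C2*erf(sqrt(3)*a/4)


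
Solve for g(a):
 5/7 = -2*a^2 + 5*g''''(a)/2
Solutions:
 g(a) = C1 + C2*a + C3*a^2 + C4*a^3 + a^6/450 + a^4/84


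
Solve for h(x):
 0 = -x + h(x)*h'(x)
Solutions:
 h(x) = -sqrt(C1 + x^2)
 h(x) = sqrt(C1 + x^2)


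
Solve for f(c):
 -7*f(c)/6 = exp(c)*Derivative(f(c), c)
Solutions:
 f(c) = C1*exp(7*exp(-c)/6)


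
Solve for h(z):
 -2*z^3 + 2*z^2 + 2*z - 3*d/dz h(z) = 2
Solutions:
 h(z) = C1 - z^4/6 + 2*z^3/9 + z^2/3 - 2*z/3


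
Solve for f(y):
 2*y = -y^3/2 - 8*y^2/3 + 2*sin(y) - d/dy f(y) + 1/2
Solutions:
 f(y) = C1 - y^4/8 - 8*y^3/9 - y^2 + y/2 - 2*cos(y)


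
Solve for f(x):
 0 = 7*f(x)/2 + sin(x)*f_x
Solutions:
 f(x) = C1*(cos(x) + 1)^(7/4)/(cos(x) - 1)^(7/4)


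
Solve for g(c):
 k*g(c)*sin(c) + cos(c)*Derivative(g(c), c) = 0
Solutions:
 g(c) = C1*exp(k*log(cos(c)))


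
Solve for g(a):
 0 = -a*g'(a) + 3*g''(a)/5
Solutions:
 g(a) = C1 + C2*erfi(sqrt(30)*a/6)


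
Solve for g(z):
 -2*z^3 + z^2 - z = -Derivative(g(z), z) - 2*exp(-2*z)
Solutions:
 g(z) = C1 + z^4/2 - z^3/3 + z^2/2 + exp(-2*z)


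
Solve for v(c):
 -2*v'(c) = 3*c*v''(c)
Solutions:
 v(c) = C1 + C2*c^(1/3)


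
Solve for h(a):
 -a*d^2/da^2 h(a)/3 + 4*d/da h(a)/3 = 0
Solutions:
 h(a) = C1 + C2*a^5


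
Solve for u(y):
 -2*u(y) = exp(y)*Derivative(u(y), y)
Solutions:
 u(y) = C1*exp(2*exp(-y))


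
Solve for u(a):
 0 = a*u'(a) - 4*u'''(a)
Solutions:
 u(a) = C1 + Integral(C2*airyai(2^(1/3)*a/2) + C3*airybi(2^(1/3)*a/2), a)


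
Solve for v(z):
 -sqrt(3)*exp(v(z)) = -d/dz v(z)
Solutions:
 v(z) = log(-1/(C1 + sqrt(3)*z))


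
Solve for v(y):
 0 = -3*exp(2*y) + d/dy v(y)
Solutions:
 v(y) = C1 + 3*exp(2*y)/2


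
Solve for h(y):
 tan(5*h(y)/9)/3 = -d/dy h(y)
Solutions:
 h(y) = -9*asin(C1*exp(-5*y/27))/5 + 9*pi/5
 h(y) = 9*asin(C1*exp(-5*y/27))/5


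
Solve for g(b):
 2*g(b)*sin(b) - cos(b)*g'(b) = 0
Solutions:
 g(b) = C1/cos(b)^2


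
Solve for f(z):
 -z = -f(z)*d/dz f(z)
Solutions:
 f(z) = -sqrt(C1 + z^2)
 f(z) = sqrt(C1 + z^2)


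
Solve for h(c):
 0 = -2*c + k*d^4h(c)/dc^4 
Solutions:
 h(c) = C1 + C2*c + C3*c^2 + C4*c^3 + c^5/(60*k)


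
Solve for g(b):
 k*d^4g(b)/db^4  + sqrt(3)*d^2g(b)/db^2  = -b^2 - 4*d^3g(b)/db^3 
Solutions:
 g(b) = C1 + C2*b + C3*exp(b*(sqrt(-sqrt(3)*k + 4) - 2)/k) + C4*exp(-b*(sqrt(-sqrt(3)*k + 4) + 2)/k) - sqrt(3)*b^4/36 + 4*b^3/9 + b^2*(3*k - 16*sqrt(3))/9


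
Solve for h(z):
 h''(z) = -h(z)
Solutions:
 h(z) = C1*sin(z) + C2*cos(z)


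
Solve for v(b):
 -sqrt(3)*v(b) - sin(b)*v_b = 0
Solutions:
 v(b) = C1*(cos(b) + 1)^(sqrt(3)/2)/(cos(b) - 1)^(sqrt(3)/2)


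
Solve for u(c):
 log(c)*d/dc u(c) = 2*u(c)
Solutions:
 u(c) = C1*exp(2*li(c))


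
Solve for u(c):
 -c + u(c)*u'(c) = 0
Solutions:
 u(c) = -sqrt(C1 + c^2)
 u(c) = sqrt(C1 + c^2)


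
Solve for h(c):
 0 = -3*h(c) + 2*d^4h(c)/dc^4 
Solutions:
 h(c) = C1*exp(-2^(3/4)*3^(1/4)*c/2) + C2*exp(2^(3/4)*3^(1/4)*c/2) + C3*sin(2^(3/4)*3^(1/4)*c/2) + C4*cos(2^(3/4)*3^(1/4)*c/2)


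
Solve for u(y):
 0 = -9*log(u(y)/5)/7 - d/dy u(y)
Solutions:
 -7*Integral(1/(-log(_y) + log(5)), (_y, u(y)))/9 = C1 - y


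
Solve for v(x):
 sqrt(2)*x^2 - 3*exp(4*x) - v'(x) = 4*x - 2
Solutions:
 v(x) = C1 + sqrt(2)*x^3/3 - 2*x^2 + 2*x - 3*exp(4*x)/4


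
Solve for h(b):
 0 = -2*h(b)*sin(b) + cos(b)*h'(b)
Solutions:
 h(b) = C1/cos(b)^2


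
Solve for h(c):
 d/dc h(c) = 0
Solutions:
 h(c) = C1


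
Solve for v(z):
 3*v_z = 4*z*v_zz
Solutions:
 v(z) = C1 + C2*z^(7/4)


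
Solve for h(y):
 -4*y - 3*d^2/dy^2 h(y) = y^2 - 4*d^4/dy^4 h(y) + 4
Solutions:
 h(y) = C1 + C2*y + C3*exp(-sqrt(3)*y/2) + C4*exp(sqrt(3)*y/2) - y^4/36 - 2*y^3/9 - 10*y^2/9


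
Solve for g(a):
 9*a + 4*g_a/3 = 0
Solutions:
 g(a) = C1 - 27*a^2/8


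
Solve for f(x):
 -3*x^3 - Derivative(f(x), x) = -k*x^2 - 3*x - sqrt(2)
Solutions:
 f(x) = C1 + k*x^3/3 - 3*x^4/4 + 3*x^2/2 + sqrt(2)*x


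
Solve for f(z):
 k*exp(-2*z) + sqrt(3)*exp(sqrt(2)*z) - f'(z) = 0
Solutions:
 f(z) = C1 - k*exp(-2*z)/2 + sqrt(6)*exp(sqrt(2)*z)/2


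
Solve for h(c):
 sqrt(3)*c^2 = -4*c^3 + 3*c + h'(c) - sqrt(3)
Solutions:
 h(c) = C1 + c^4 + sqrt(3)*c^3/3 - 3*c^2/2 + sqrt(3)*c


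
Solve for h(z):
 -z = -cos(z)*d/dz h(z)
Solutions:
 h(z) = C1 + Integral(z/cos(z), z)


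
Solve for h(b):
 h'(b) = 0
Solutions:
 h(b) = C1


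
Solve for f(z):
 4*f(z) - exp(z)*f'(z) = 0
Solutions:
 f(z) = C1*exp(-4*exp(-z))


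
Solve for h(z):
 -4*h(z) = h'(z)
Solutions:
 h(z) = C1*exp(-4*z)


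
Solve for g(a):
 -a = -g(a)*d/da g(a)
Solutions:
 g(a) = -sqrt(C1 + a^2)
 g(a) = sqrt(C1 + a^2)


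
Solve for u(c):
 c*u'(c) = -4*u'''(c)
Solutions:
 u(c) = C1 + Integral(C2*airyai(-2^(1/3)*c/2) + C3*airybi(-2^(1/3)*c/2), c)


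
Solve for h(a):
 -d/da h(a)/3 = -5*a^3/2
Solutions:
 h(a) = C1 + 15*a^4/8


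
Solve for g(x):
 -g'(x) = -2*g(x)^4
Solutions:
 g(x) = (-1/(C1 + 6*x))^(1/3)
 g(x) = (-1/(C1 + 2*x))^(1/3)*(-3^(2/3) - 3*3^(1/6)*I)/6
 g(x) = (-1/(C1 + 2*x))^(1/3)*(-3^(2/3) + 3*3^(1/6)*I)/6


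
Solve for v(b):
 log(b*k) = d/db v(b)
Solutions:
 v(b) = C1 + b*log(b*k) - b


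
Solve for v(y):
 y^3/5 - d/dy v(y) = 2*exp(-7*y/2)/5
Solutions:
 v(y) = C1 + y^4/20 + 4*exp(-7*y/2)/35


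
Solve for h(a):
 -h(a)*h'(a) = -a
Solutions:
 h(a) = -sqrt(C1 + a^2)
 h(a) = sqrt(C1 + a^2)


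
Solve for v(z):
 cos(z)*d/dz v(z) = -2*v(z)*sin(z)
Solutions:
 v(z) = C1*cos(z)^2


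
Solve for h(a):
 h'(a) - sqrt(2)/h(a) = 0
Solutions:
 h(a) = -sqrt(C1 + 2*sqrt(2)*a)
 h(a) = sqrt(C1 + 2*sqrt(2)*a)


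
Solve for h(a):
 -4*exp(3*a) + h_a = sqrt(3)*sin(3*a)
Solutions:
 h(a) = C1 + 4*exp(3*a)/3 - sqrt(3)*cos(3*a)/3


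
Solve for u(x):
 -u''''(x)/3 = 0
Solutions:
 u(x) = C1 + C2*x + C3*x^2 + C4*x^3


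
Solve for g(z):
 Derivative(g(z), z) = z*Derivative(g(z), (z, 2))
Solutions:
 g(z) = C1 + C2*z^2


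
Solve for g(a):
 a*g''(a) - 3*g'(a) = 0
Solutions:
 g(a) = C1 + C2*a^4


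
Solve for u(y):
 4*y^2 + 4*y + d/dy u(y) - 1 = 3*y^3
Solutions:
 u(y) = C1 + 3*y^4/4 - 4*y^3/3 - 2*y^2 + y


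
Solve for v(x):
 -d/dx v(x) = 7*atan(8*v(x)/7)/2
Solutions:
 Integral(1/atan(8*_y/7), (_y, v(x))) = C1 - 7*x/2


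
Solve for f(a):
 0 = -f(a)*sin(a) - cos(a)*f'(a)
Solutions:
 f(a) = C1*cos(a)


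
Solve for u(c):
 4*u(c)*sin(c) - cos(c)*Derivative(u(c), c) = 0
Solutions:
 u(c) = C1/cos(c)^4


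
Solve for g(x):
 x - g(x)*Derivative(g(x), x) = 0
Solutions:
 g(x) = -sqrt(C1 + x^2)
 g(x) = sqrt(C1 + x^2)


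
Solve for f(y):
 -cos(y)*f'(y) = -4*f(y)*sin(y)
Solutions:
 f(y) = C1/cos(y)^4


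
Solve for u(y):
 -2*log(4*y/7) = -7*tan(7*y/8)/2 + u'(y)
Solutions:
 u(y) = C1 - 2*y*log(y) - 4*y*log(2) + 2*y + 2*y*log(7) - 4*log(cos(7*y/8))


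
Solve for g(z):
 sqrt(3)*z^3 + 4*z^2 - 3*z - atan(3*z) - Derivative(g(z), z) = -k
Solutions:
 g(z) = C1 + k*z + sqrt(3)*z^4/4 + 4*z^3/3 - 3*z^2/2 - z*atan(3*z) + log(9*z^2 + 1)/6


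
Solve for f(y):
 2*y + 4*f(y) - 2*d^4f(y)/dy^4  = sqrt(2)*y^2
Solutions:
 f(y) = C1*exp(-2^(1/4)*y) + C2*exp(2^(1/4)*y) + C3*sin(2^(1/4)*y) + C4*cos(2^(1/4)*y) + sqrt(2)*y^2/4 - y/2


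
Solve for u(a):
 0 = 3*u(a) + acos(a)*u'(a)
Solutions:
 u(a) = C1*exp(-3*Integral(1/acos(a), a))


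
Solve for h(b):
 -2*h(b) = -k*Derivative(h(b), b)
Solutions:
 h(b) = C1*exp(2*b/k)


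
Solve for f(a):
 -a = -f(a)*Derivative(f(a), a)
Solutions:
 f(a) = -sqrt(C1 + a^2)
 f(a) = sqrt(C1 + a^2)


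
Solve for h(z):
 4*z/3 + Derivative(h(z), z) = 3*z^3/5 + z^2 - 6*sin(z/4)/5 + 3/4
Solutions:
 h(z) = C1 + 3*z^4/20 + z^3/3 - 2*z^2/3 + 3*z/4 + 24*cos(z/4)/5


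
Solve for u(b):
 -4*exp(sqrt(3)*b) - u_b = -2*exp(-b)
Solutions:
 u(b) = C1 - 4*sqrt(3)*exp(sqrt(3)*b)/3 - 2*exp(-b)


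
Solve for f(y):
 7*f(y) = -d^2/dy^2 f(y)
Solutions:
 f(y) = C1*sin(sqrt(7)*y) + C2*cos(sqrt(7)*y)


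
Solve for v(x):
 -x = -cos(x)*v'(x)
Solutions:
 v(x) = C1 + Integral(x/cos(x), x)


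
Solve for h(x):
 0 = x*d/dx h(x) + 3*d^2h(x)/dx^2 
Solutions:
 h(x) = C1 + C2*erf(sqrt(6)*x/6)


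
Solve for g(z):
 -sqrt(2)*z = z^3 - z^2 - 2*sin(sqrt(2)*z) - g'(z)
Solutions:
 g(z) = C1 + z^4/4 - z^3/3 + sqrt(2)*z^2/2 + sqrt(2)*cos(sqrt(2)*z)


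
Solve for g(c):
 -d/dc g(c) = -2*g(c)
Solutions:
 g(c) = C1*exp(2*c)


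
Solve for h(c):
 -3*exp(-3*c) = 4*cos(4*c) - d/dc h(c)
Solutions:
 h(c) = C1 + sin(4*c) - exp(-3*c)


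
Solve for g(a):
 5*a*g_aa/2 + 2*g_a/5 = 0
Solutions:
 g(a) = C1 + C2*a^(21/25)


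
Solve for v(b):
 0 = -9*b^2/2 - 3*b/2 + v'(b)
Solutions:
 v(b) = C1 + 3*b^3/2 + 3*b^2/4


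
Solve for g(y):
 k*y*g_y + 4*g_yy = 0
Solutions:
 g(y) = Piecewise((-sqrt(2)*sqrt(pi)*C1*erf(sqrt(2)*sqrt(k)*y/4)/sqrt(k) - C2, (k > 0) | (k < 0)), (-C1*y - C2, True))


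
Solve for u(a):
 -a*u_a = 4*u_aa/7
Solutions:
 u(a) = C1 + C2*erf(sqrt(14)*a/4)


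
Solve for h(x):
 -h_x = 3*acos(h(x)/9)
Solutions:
 Integral(1/acos(_y/9), (_y, h(x))) = C1 - 3*x


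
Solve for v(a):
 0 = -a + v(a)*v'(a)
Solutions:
 v(a) = -sqrt(C1 + a^2)
 v(a) = sqrt(C1 + a^2)


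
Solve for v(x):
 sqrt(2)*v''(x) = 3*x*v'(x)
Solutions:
 v(x) = C1 + C2*erfi(2^(1/4)*sqrt(3)*x/2)


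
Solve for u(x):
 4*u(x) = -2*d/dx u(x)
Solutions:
 u(x) = C1*exp(-2*x)


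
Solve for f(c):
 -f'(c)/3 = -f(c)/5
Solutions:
 f(c) = C1*exp(3*c/5)


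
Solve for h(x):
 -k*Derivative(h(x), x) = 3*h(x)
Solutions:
 h(x) = C1*exp(-3*x/k)


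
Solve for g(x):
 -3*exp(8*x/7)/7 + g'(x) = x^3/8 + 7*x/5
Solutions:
 g(x) = C1 + x^4/32 + 7*x^2/10 + 3*exp(8*x/7)/8


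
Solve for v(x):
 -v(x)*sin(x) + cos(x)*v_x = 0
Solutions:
 v(x) = C1/cos(x)


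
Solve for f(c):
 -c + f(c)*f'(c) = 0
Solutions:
 f(c) = -sqrt(C1 + c^2)
 f(c) = sqrt(C1 + c^2)


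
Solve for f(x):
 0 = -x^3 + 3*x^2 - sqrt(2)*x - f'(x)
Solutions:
 f(x) = C1 - x^4/4 + x^3 - sqrt(2)*x^2/2


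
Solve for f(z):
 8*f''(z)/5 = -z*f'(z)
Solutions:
 f(z) = C1 + C2*erf(sqrt(5)*z/4)


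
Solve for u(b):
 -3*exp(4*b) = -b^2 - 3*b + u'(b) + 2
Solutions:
 u(b) = C1 + b^3/3 + 3*b^2/2 - 2*b - 3*exp(4*b)/4


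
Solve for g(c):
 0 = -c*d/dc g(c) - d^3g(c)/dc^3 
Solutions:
 g(c) = C1 + Integral(C2*airyai(-c) + C3*airybi(-c), c)


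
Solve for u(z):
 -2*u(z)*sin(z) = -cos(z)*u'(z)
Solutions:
 u(z) = C1/cos(z)^2


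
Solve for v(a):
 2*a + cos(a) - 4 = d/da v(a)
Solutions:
 v(a) = C1 + a^2 - 4*a + sin(a)


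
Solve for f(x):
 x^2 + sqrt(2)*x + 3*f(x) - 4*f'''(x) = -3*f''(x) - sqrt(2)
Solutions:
 f(x) = C1*exp(x*(-(4*sqrt(39) + 25)^(1/3) - 1/(4*sqrt(39) + 25)^(1/3) + 2)/8)*sin(sqrt(3)*x*(-(4*sqrt(39) + 25)^(1/3) + (4*sqrt(39) + 25)^(-1/3))/8) + C2*exp(x*(-(4*sqrt(39) + 25)^(1/3) - 1/(4*sqrt(39) + 25)^(1/3) + 2)/8)*cos(sqrt(3)*x*(-(4*sqrt(39) + 25)^(1/3) + (4*sqrt(39) + 25)^(-1/3))/8) + C3*exp(x*((4*sqrt(39) + 25)^(-1/3) + 1 + (4*sqrt(39) + 25)^(1/3))/4) - x^2/3 - sqrt(2)*x/3 - sqrt(2)/3 + 2/3


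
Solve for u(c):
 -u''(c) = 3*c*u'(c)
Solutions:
 u(c) = C1 + C2*erf(sqrt(6)*c/2)


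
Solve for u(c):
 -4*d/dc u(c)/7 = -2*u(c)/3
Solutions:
 u(c) = C1*exp(7*c/6)


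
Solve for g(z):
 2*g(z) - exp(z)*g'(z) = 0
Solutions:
 g(z) = C1*exp(-2*exp(-z))
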